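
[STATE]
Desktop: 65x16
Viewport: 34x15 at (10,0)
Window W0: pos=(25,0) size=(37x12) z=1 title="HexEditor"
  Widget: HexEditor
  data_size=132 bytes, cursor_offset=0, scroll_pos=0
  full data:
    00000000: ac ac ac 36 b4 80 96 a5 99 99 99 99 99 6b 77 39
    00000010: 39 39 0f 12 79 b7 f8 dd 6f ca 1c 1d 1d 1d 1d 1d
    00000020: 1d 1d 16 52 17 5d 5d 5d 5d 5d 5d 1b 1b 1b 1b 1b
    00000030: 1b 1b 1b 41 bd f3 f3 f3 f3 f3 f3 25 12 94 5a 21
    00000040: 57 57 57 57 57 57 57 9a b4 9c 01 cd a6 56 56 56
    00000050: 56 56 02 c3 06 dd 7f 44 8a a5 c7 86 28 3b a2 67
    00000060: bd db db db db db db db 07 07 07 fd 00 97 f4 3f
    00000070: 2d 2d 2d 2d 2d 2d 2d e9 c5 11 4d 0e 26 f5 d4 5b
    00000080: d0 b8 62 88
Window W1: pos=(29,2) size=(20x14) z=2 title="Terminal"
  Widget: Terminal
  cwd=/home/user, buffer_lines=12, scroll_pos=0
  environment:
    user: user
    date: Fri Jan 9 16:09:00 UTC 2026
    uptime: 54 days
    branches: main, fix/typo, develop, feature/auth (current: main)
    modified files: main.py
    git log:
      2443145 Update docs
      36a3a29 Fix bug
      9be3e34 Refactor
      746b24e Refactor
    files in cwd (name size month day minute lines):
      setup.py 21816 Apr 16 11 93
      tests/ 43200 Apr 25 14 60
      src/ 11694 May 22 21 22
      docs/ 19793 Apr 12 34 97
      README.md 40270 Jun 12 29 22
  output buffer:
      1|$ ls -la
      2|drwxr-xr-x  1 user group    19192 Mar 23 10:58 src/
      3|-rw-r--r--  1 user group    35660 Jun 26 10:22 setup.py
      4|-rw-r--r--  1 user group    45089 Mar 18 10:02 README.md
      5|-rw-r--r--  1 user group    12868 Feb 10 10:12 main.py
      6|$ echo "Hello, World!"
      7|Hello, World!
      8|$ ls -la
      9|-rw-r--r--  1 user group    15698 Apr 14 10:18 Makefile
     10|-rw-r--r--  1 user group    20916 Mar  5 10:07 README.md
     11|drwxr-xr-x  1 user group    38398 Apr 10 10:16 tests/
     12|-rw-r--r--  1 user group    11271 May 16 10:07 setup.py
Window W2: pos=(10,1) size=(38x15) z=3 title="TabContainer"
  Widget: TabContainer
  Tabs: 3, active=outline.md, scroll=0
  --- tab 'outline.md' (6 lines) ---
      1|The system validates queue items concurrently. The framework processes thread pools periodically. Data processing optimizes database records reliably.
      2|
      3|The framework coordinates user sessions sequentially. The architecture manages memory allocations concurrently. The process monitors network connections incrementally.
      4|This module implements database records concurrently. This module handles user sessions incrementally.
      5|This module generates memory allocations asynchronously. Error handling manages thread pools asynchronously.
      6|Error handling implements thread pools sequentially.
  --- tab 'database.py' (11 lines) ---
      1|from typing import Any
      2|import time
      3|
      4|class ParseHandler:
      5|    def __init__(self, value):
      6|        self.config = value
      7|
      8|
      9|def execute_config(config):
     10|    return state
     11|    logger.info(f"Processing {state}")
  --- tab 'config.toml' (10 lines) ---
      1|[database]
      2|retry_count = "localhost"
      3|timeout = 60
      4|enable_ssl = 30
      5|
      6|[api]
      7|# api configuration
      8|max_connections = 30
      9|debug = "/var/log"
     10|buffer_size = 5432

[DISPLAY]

               ┏━━━━━━━━━━━━━━━━━━
┏━━━━━━━━━━━━━━━━━━━━━━━━━━━━━━━━━
┃ TabContainer                    
┠─────────────────────────────────
┃[outline.md]│ database.py │ confi
┃─────────────────────────────────
┃The system validates queue items 
┃                                 
┃The framework coordinates user se
┃This module implements database r
┃This module generates memory allo
┃Error handling implements thread 
┃                                 
┃                                 
┃                                 


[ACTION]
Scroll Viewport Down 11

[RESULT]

┏━━━━━━━━━━━━━━━━━━━━━━━━━━━━━━━━━
┃ TabContainer                    
┠─────────────────────────────────
┃[outline.md]│ database.py │ confi
┃─────────────────────────────────
┃The system validates queue items 
┃                                 
┃The framework coordinates user se
┃This module implements database r
┃This module generates memory allo
┃Error handling implements thread 
┃                                 
┃                                 
┃                                 
┗━━━━━━━━━━━━━━━━━━━━━━━━━━━━━━━━━


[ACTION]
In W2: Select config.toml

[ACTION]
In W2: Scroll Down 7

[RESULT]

┏━━━━━━━━━━━━━━━━━━━━━━━━━━━━━━━━━
┃ TabContainer                    
┠─────────────────────────────────
┃ outline.md │ database.py │[confi
┃─────────────────────────────────
┃max_connections = 30             
┃debug = "/var/log"               
┃buffer_size = 5432               
┃                                 
┃                                 
┃                                 
┃                                 
┃                                 
┃                                 
┗━━━━━━━━━━━━━━━━━━━━━━━━━━━━━━━━━


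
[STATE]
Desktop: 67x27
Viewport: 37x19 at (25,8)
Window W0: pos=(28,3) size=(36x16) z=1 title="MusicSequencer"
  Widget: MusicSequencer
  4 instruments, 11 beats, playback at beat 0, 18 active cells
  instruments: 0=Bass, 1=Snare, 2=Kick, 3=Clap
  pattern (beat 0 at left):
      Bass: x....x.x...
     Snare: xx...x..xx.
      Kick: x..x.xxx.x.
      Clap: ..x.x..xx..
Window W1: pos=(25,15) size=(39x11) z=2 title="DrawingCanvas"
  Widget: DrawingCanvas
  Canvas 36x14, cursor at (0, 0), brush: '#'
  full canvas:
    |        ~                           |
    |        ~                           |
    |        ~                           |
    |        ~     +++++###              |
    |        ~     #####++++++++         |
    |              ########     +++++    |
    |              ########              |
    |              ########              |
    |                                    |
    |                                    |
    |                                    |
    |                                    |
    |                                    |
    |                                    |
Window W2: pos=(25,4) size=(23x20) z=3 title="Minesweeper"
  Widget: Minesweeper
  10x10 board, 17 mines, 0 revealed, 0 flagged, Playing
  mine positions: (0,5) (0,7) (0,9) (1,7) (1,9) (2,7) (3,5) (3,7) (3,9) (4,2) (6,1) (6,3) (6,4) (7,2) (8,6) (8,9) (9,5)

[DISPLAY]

┃■■■■■■■■■■           ┃              
┃■■■■■■■■■■           ┃              
┃■■■■■■■■■■           ┃              
┃■■■■■■■■■■           ┃              
┃■■■■■■■■■■           ┃              
┃■■■■■■■■■■           ┃              
┃■■■■■■■■■■           ┃              
┃■■■■■■■■■■           ┃━━━━━━━━━━━━━━
┃■■■■■■■■■■           ┃              
┃                     ┃──────────────
┃                     ┃              
┃                     ┃              
┃                     ┃              
┃                     ┃              
┃                     ┃+++++         
┗━━━━━━━━━━━━━━━━━━━━━┛     +++++    
┃              ########              
┗━━━━━━━━━━━━━━━━━━━━━━━━━━━━━━━━━━━━
                                     


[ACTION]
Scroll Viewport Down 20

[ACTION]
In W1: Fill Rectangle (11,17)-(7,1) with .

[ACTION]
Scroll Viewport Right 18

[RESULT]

■■■■■■           ┃               ┃   
■■■■■■           ┃               ┃   
■■■■■■           ┃               ┃   
■■■■■■           ┃               ┃   
■■■■■■           ┃               ┃   
■■■■■■           ┃               ┃   
■■■■■■           ┃               ┃   
■■■■■■           ┃━━━━━━━━━━━━━━━┓   
■■■■■■           ┃               ┃   
                 ┃───────────────┨   
                 ┃               ┃   
                 ┃               ┃   
                 ┃               ┃   
                 ┃               ┃   
                 ┃+++++          ┃   
━━━━━━━━━━━━━━━━━┛     +++++     ┃   
          ########               ┃   
━━━━━━━━━━━━━━━━━━━━━━━━━━━━━━━━━┛   
                                     


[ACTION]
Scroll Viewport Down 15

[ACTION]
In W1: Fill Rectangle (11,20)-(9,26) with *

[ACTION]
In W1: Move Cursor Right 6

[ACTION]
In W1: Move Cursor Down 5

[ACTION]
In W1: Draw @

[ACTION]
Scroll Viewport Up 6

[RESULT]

                                     
━━━━━━━━━━━━━━━━━━━━━━━━━━━━━━━━━┓   
━━━━━━━━━━━━━━━━━┓               ┃   
esweeper         ┃───────────────┨   
─────────────────┨               ┃   
■■■■■■           ┃               ┃   
■■■■■■           ┃               ┃   
■■■■■■           ┃               ┃   
■■■■■■           ┃               ┃   
■■■■■■           ┃               ┃   
■■■■■■           ┃               ┃   
■■■■■■           ┃               ┃   
■■■■■■           ┃               ┃   
■■■■■■           ┃━━━━━━━━━━━━━━━┓   
■■■■■■           ┃               ┃   
                 ┃───────────────┨   
                 ┃               ┃   
                 ┃               ┃   
                 ┃               ┃   


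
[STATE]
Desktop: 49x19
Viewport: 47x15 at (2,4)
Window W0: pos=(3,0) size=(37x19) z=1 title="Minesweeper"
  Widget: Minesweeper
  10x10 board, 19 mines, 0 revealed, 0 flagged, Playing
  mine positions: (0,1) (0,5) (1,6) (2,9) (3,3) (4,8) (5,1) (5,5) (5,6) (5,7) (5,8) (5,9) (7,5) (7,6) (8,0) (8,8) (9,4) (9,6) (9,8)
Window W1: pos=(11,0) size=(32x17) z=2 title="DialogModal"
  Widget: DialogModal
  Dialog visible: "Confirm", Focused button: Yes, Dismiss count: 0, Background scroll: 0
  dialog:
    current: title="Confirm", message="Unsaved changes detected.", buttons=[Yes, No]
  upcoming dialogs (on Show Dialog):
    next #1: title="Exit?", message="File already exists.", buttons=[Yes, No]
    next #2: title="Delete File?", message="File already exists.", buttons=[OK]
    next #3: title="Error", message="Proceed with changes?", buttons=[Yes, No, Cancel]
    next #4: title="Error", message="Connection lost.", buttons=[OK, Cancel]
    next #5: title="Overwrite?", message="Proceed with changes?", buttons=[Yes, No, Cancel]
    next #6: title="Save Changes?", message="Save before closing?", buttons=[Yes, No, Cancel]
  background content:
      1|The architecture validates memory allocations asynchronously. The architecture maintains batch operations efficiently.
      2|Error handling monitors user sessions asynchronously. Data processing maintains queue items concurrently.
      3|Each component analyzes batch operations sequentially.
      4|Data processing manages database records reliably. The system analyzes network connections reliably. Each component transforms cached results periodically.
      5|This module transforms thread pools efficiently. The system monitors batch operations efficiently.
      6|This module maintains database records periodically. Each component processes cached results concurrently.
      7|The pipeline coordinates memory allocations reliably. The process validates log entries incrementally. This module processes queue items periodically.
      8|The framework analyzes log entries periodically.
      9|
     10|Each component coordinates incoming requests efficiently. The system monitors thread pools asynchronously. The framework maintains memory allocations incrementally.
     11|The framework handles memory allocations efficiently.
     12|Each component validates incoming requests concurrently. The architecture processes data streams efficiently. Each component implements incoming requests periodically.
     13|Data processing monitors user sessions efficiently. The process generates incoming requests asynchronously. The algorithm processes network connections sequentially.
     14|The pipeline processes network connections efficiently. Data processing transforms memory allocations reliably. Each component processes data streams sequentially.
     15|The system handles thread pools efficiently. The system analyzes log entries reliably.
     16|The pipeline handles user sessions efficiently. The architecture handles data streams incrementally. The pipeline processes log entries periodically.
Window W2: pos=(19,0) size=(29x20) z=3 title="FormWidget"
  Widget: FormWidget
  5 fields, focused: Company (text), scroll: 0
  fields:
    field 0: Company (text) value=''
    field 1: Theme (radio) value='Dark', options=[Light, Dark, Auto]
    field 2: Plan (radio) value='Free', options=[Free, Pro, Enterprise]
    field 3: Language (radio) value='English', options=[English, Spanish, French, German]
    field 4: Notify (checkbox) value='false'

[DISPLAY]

 ┃■■■■■■■┃Error h┃  Theme:      ( ) Light  (●┃ 
 ┃■■■■■■■┃Each co┃  Plan:       (●) Free  ( )┃ 
 ┃■■■■■■■┃Data pr┃  Language:   (●) English  ┃ 
 ┃■■■■■■■┃Th┌────┃  Notify:     [ ]          ┃ 
 ┃■■■■■■■┃Th│    ┃                           ┃ 
 ┃■■■■■■■┃Th│Unsa┃                           ┃ 
 ┃■■■■■■■┃Th│    ┃                           ┃ 
 ┃■■■■■■■┃  └────┃                           ┃ 
 ┃■■■■■■■┃Each co┃                           ┃ 
 ┃       ┃The fra┃                           ┃ 
 ┃       ┃Each co┃                           ┃ 
 ┃       ┃Data pr┃                           ┃ 
 ┃       ┗━━━━━━━┃                           ┃ 
 ┃               ┃                           ┃ 
 ┗━━━━━━━━━━━━━━━┃                           ┃ 


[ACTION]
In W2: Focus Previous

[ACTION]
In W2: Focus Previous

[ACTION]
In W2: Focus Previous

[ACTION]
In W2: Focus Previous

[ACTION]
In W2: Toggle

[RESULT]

 ┃■■■■■■■┃Error h┃> Theme:      ( ) Light  (●┃ 
 ┃■■■■■■■┃Each co┃  Plan:       (●) Free  ( )┃ 
 ┃■■■■■■■┃Data pr┃  Language:   (●) English  ┃ 
 ┃■■■■■■■┃Th┌────┃  Notify:     [ ]          ┃ 
 ┃■■■■■■■┃Th│    ┃                           ┃ 
 ┃■■■■■■■┃Th│Unsa┃                           ┃ 
 ┃■■■■■■■┃Th│    ┃                           ┃ 
 ┃■■■■■■■┃  └────┃                           ┃ 
 ┃■■■■■■■┃Each co┃                           ┃ 
 ┃       ┃The fra┃                           ┃ 
 ┃       ┃Each co┃                           ┃ 
 ┃       ┃Data pr┃                           ┃ 
 ┃       ┗━━━━━━━┃                           ┃ 
 ┃               ┃                           ┃ 
 ┗━━━━━━━━━━━━━━━┃                           ┃ 


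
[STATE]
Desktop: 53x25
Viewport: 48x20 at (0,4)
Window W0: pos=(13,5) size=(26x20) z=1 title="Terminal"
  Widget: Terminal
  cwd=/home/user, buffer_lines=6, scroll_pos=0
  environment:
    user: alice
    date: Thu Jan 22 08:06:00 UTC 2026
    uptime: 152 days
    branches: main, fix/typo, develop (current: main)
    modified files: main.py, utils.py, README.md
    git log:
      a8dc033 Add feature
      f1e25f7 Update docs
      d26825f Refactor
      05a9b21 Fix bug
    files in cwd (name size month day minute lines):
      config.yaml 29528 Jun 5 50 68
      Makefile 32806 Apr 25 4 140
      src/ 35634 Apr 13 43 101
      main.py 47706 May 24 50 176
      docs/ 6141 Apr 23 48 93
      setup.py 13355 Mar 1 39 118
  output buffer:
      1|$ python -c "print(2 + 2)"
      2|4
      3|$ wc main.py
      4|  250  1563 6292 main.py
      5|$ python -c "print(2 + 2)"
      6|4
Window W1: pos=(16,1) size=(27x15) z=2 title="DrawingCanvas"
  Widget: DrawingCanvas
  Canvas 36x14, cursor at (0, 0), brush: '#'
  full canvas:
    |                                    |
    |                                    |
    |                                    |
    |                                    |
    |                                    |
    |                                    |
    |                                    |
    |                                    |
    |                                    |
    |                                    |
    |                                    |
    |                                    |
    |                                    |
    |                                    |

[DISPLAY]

                ┃+                        ┃     
             ┏━━┃                         ┃     
             ┃ T┃                         ┃     
             ┠──┃                         ┃     
             ┃$ ┃                         ┃     
             ┃4 ┃                         ┃     
             ┃$ ┃                         ┃     
             ┃  ┃                         ┃     
             ┃$ ┃                         ┃     
             ┃4 ┃                         ┃     
             ┃$ ┃                         ┃     
             ┃  ┗━━━━━━━━━━━━━━━━━━━━━━━━━┛     
             ┃                        ┃         
             ┃                        ┃         
             ┃                        ┃         
             ┃                        ┃         
             ┃                        ┃         
             ┃                        ┃         
             ┃                        ┃         
             ┃                        ┃         


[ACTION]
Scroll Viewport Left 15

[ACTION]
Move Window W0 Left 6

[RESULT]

                ┃+                        ┃     
       ┏━━━━━━━━┃                         ┃     
       ┃ Termina┃                         ┃     
       ┠────────┃                         ┃     
       ┃$ python┃                         ┃     
       ┃4       ┃                         ┃     
       ┃$ wc mai┃                         ┃     
       ┃  250  1┃                         ┃     
       ┃$ python┃                         ┃     
       ┃4       ┃                         ┃     
       ┃$ █     ┃                         ┃     
       ┃        ┗━━━━━━━━━━━━━━━━━━━━━━━━━┛     
       ┃                        ┃               
       ┃                        ┃               
       ┃                        ┃               
       ┃                        ┃               
       ┃                        ┃               
       ┃                        ┃               
       ┃                        ┃               
       ┃                        ┃               


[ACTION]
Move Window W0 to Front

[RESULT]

                ┃+                        ┃     
       ┏━━━━━━━━━━━━━━━━━━━━━━━━┓         ┃     
       ┃ Terminal               ┃         ┃     
       ┠────────────────────────┨         ┃     
       ┃$ python -c "print(2 + 2┃         ┃     
       ┃4                       ┃         ┃     
       ┃$ wc main.py            ┃         ┃     
       ┃  250  1563 6292 main.py┃         ┃     
       ┃$ python -c "print(2 + 2┃         ┃     
       ┃4                       ┃         ┃     
       ┃$ █                     ┃         ┃     
       ┃                        ┃━━━━━━━━━┛     
       ┃                        ┃               
       ┃                        ┃               
       ┃                        ┃               
       ┃                        ┃               
       ┃                        ┃               
       ┃                        ┃               
       ┃                        ┃               
       ┃                        ┃               


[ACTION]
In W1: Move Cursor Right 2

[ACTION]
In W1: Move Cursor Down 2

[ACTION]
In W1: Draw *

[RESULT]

                ┃                         ┃     
       ┏━━━━━━━━━━━━━━━━━━━━━━━━┓         ┃     
       ┃ Terminal               ┃         ┃     
       ┠────────────────────────┨         ┃     
       ┃$ python -c "print(2 + 2┃         ┃     
       ┃4                       ┃         ┃     
       ┃$ wc main.py            ┃         ┃     
       ┃  250  1563 6292 main.py┃         ┃     
       ┃$ python -c "print(2 + 2┃         ┃     
       ┃4                       ┃         ┃     
       ┃$ █                     ┃         ┃     
       ┃                        ┃━━━━━━━━━┛     
       ┃                        ┃               
       ┃                        ┃               
       ┃                        ┃               
       ┃                        ┃               
       ┃                        ┃               
       ┃                        ┃               
       ┃                        ┃               
       ┃                        ┃               


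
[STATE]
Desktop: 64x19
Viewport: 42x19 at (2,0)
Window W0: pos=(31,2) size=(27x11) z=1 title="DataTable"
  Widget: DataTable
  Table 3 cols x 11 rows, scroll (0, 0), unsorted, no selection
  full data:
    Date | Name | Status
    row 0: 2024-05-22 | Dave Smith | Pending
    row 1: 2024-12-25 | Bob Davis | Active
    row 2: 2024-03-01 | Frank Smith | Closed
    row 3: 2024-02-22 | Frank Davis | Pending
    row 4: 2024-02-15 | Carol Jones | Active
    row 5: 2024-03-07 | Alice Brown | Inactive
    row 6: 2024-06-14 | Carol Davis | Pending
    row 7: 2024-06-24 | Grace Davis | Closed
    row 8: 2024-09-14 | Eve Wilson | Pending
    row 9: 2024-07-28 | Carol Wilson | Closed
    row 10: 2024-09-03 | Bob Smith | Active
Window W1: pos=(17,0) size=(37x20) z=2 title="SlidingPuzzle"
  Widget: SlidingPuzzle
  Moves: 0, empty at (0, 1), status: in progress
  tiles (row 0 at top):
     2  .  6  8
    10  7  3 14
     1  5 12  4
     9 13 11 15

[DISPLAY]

               ┏━━━━━━━━━━━━━━━━━━━━━━━━━━
               ┃ SlidingPuzzle            
               ┠──────────────────────────
               ┃┌────┬────┬────┬────┐     
               ┃│  2 │    │  6 │  8 │     
               ┃├────┼────┼────┼────┤     
               ┃│ 10 │  7 │  3 │ 14 │     
               ┃├────┼────┼────┼────┤     
               ┃│  1 │  5 │ 12 │  4 │     
               ┃├────┼────┼────┼────┤     
               ┃│  9 │ 13 │ 11 │ 15 │     
               ┃└────┴────┴────┴────┘     
               ┃Moves: 0                  
               ┃                          
               ┃                          
               ┃                          
               ┃                          
               ┃                          
               ┃                          


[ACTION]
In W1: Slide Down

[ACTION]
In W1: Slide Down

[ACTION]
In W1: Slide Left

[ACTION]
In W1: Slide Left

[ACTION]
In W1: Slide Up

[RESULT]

               ┏━━━━━━━━━━━━━━━━━━━━━━━━━━
               ┃ SlidingPuzzle            
               ┠──────────────────────────
               ┃┌────┬────┬────┬────┐     
               ┃│  2 │  6 │  8 │ 14 │     
               ┃├────┼────┼────┼────┤     
               ┃│ 10 │  7 │  3 │    │     
               ┃├────┼────┼────┼────┤     
               ┃│  1 │  5 │ 12 │  4 │     
               ┃├────┼────┼────┼────┤     
               ┃│  9 │ 13 │ 11 │ 15 │     
               ┃└────┴────┴────┴────┘     
               ┃Moves: 3                  
               ┃                          
               ┃                          
               ┃                          
               ┃                          
               ┃                          
               ┃                          


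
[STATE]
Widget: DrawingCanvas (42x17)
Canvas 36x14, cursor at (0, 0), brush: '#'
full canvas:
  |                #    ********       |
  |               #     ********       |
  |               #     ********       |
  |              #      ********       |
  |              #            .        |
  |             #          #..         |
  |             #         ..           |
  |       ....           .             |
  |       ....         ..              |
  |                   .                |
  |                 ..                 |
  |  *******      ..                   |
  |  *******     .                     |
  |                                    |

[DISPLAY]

+               #    ********             
               #     ********             
               #     ********             
              #      ********             
              #            .              
             #          #..               
             #         ..                 
       ....           .                   
       ....         ..                    
                   .                      
                 ..                       
  *******      ..                         
  *******     .                           
                                          
                                          
                                          
                                          


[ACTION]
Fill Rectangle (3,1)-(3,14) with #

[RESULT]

+               #    ********             
               #     ********             
               #     ********             
 ##############      ********             
              #            .              
             #          #..               
             #         ..                 
       ....           .                   
       ....         ..                    
                   .                      
                 ..                       
  *******      ..                         
  *******     .                           
                                          
                                          
                                          
                                          


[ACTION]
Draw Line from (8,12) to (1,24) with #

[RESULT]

+               #    ********             
               #     ***#****             
               #     *##*****             
 ##############     ##*******             
              #    #       .              
             #   ##     #..               
             # ##      ..                 
       ....  ##       .                   
       .... #       ..                    
                   .                      
                 ..                       
  *******      ..                         
  *******     .                           
                                          
                                          
                                          
                                          


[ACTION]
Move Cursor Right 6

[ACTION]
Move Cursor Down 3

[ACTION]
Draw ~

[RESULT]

                #    ********             
               #     ***#****             
               #     *##*****             
 #####~########     ##*******             
              #    #       .              
             #   ##     #..               
             # ##      ..                 
       ....  ##       .                   
       .... #       ..                    
                   .                      
                 ..                       
  *******      ..                         
  *******     .                           
                                          
                                          
                                          
                                          


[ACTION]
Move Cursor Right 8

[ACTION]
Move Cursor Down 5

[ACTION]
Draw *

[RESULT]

                #    ********             
               #     ***#****             
               #     *##*****             
 #####~########     ##*******             
              #    #       .              
             #   ##     #..               
             # ##      ..                 
       ....  ##       .                   
       .... # *     ..                    
                   .                      
                 ..                       
  *******      ..                         
  *******     .                           
                                          
                                          
                                          
                                          


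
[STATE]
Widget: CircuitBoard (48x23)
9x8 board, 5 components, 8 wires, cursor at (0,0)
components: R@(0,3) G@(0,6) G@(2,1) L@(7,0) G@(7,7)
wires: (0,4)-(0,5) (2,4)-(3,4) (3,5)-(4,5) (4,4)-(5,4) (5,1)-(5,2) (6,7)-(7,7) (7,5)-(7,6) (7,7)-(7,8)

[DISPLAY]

   0 1 2 3 4 5 6 7 8                            
0  [.]          R   · ─ ·   G                   
                                                
1                                               
                                                
2       G           ·                           
                    │                           
3                   ·   ·                       
                        │                       
4                   ·   ·                       
                    │                           
5       · ─ ·       ·                           
                                                
6                               ·               
                                │               
7   L                   · ─ ·   G ─ ·           
Cursor: (0,0)                                   
                                                
                                                
                                                
                                                
                                                
                                                


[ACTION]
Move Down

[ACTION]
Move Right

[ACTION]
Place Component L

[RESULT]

   0 1 2 3 4 5 6 7 8                            
0               R   · ─ ·   G                   
                                                
1      [L]                                      
                                                
2       G           ·                           
                    │                           
3                   ·   ·                       
                        │                       
4                   ·   ·                       
                    │                           
5       · ─ ·       ·                           
                                                
6                               ·               
                                │               
7   L                   · ─ ·   G ─ ·           
Cursor: (1,1)                                   
                                                
                                                
                                                
                                                
                                                
                                                


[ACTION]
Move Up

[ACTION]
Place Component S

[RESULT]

   0 1 2 3 4 5 6 7 8                            
0      [S]      R   · ─ ·   G                   
                                                
1       L                                       
                                                
2       G           ·                           
                    │                           
3                   ·   ·                       
                        │                       
4                   ·   ·                       
                    │                           
5       · ─ ·       ·                           
                                                
6                               ·               
                                │               
7   L                   · ─ ·   G ─ ·           
Cursor: (0,1)                                   
                                                
                                                
                                                
                                                
                                                
                                                


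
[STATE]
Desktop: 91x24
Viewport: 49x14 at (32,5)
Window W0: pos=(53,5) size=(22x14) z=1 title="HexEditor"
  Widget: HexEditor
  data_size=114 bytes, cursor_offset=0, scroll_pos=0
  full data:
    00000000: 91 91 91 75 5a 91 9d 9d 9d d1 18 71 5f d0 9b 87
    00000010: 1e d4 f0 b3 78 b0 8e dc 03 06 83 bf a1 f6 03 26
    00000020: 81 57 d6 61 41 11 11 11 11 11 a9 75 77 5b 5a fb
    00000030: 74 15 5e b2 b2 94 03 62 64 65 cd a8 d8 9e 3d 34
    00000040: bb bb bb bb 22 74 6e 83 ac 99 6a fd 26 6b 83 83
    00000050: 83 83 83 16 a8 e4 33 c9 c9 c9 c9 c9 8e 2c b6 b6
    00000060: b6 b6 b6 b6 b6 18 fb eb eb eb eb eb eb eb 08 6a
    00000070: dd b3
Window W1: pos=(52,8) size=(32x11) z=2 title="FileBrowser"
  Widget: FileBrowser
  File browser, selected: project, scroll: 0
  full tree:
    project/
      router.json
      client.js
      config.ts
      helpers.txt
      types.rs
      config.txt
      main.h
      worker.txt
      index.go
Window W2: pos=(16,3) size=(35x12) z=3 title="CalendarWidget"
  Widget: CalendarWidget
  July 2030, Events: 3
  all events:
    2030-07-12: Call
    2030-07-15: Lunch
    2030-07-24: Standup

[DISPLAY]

──────────────────┨  ┏━━━━━━━━━━━━━━━━━━━━┓      
y 2030            ┃  ┃ HexEditor          ┃      
Sa Su             ┃  ┠────────────────────┨      
 6  7             ┃ ┏━━━━━━━━━━━━━━━━━━━━━━━━━━━━
 13 14            ┃ ┃ FileBrowser                
 20 21            ┃ ┠────────────────────────────
 27 28            ┃ ┃> [-] project/              
                  ┃ ┃    router.json             
                  ┃ ┃    client.js               
━━━━━━━━━━━━━━━━━━┛ ┃    config.ts               
                    ┃    helpers.txt             
                    ┃    types.rs                
                    ┃    config.txt              
                    ┗━━━━━━━━━━━━━━━━━━━━━━━━━━━━


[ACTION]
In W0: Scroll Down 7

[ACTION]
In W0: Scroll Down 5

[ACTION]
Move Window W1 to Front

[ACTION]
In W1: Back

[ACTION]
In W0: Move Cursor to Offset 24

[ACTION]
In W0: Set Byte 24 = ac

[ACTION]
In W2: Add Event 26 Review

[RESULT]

──────────────────┨  ┏━━━━━━━━━━━━━━━━━━━━┓      
y 2030            ┃  ┃ HexEditor          ┃      
Sa Su             ┃  ┠────────────────────┨      
 6  7             ┃ ┏━━━━━━━━━━━━━━━━━━━━━━━━━━━━
 13 14            ┃ ┃ FileBrowser                
 20 21            ┃ ┠────────────────────────────
* 27 28           ┃ ┃> [-] project/              
                  ┃ ┃    router.json             
                  ┃ ┃    client.js               
━━━━━━━━━━━━━━━━━━┛ ┃    config.ts               
                    ┃    helpers.txt             
                    ┃    types.rs                
                    ┃    config.txt              
                    ┗━━━━━━━━━━━━━━━━━━━━━━━━━━━━


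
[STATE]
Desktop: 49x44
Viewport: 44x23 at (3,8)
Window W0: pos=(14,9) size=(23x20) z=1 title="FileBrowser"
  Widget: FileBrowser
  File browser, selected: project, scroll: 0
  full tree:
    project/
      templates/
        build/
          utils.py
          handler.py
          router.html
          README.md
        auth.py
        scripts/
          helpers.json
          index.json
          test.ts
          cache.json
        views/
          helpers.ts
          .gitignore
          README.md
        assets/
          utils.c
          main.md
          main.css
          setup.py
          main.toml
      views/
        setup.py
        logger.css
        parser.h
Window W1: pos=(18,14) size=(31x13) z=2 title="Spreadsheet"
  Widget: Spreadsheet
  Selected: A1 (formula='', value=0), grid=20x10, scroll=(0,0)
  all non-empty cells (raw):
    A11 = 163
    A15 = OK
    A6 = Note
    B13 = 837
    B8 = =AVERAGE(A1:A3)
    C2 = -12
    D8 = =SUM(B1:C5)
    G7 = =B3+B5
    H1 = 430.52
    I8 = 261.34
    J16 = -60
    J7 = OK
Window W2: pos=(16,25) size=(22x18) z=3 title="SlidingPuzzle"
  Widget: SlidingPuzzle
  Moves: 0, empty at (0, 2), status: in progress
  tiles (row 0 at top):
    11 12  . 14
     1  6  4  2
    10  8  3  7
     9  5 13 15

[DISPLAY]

                                            
           ┏━━━━━━━━━━━━━━━━━━━━━┓          
           ┃ FileBrowser         ┃          
           ┠─────────────────────┨          
           ┃> [-] project/       ┃          
           ┃    [+] templates/   ┃          
           ┃   ┏━━━━━━━━━━━━━━━━━━━━━━━━━━━━
           ┃   ┃ Spreadsheet                
           ┃   ┠────────────────────────────
           ┃   ┃A1:                         
           ┃   ┃       A       B       C    
           ┃   ┃----------------------------
           ┃   ┃  1      [0]       0       0
           ┃   ┃  2        0       0     -12
           ┃   ┃  3        0       0       0
           ┃   ┃  4        0       0       0
           ┃   ┃  5        0       0       0
           ┃ ┏━━━━━━━━━━━━━━━━━━━━┓0       0
           ┃ ┃ SlidingPuzzle      ┃━━━━━━━━━
           ┃ ┠────────────────────┨         
           ┗━┃┌────┬────┬────┬────┃         
             ┃│ 11 │ 12 │    │ 14 ┃         
             ┃├────┼────┼────┼────┃         


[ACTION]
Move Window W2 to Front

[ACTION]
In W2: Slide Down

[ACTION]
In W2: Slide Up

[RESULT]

                                            
           ┏━━━━━━━━━━━━━━━━━━━━━┓          
           ┃ FileBrowser         ┃          
           ┠─────────────────────┨          
           ┃> [-] project/       ┃          
           ┃    [+] templates/   ┃          
           ┃   ┏━━━━━━━━━━━━━━━━━━━━━━━━━━━━
           ┃   ┃ Spreadsheet                
           ┃   ┠────────────────────────────
           ┃   ┃A1:                         
           ┃   ┃       A       B       C    
           ┃   ┃----------------------------
           ┃   ┃  1      [0]       0       0
           ┃   ┃  2        0       0     -12
           ┃   ┃  3        0       0       0
           ┃   ┃  4        0       0       0
           ┃   ┃  5        0       0       0
           ┃ ┏━━━━━━━━━━━━━━━━━━━━┓0       0
           ┃ ┃ SlidingPuzzle      ┃━━━━━━━━━
           ┃ ┠────────────────────┨         
           ┗━┃┌────┬────┬────┬────┃         
             ┃│ 11 │ 12 │  4 │ 14 ┃         
             ┃├────┼────┼────┼────┃         
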